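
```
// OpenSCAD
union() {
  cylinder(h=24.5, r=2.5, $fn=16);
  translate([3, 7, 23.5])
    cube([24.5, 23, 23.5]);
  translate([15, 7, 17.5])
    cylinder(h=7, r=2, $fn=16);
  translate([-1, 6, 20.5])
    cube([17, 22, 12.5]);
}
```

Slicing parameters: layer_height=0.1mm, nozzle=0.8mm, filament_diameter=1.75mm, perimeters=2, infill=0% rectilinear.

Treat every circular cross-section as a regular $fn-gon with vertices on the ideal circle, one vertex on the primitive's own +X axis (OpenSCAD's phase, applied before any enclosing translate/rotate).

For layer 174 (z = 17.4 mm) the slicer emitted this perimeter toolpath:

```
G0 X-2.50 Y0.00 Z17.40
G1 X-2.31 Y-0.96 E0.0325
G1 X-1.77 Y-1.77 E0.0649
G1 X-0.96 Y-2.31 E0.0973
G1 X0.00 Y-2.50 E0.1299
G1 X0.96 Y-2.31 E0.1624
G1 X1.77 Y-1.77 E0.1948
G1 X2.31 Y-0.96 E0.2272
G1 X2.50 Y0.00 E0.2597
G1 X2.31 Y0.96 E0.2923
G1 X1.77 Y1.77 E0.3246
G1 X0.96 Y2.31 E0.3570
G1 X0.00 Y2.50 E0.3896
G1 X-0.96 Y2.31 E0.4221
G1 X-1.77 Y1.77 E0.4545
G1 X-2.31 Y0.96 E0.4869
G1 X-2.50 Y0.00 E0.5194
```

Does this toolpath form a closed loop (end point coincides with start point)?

Start point (G0): (-2.50, 0.00). End point (last G1): the path returns to the start — closed.

yes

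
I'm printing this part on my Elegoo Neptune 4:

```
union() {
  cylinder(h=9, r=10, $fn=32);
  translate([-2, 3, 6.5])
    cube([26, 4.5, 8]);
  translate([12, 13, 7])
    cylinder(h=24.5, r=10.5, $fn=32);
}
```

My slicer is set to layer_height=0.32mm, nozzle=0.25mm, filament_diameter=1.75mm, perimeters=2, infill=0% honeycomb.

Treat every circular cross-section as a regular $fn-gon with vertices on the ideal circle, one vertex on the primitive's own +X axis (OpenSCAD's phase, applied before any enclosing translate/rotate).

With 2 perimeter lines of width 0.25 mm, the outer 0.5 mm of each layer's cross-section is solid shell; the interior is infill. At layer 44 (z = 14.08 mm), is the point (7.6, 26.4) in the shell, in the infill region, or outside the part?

outside

At z = 14.08 mm: the cylinder does not reach this height (z outside [0, 9]); the cube at (-2, 3) is present — its section is the full 26×4.5 rectangle; the cylinder at (12, 13): section is a regular 32-gon, circumradius r=10.5; Merging all regions: the regions partially overlap (shared area 60.57 mm²), so overlapping operands fuse into one piece — 1 connected region. Overall, the cross-section is a single solid region. The nearest boundary edge runs (7.98, 22.70)→(9.95, 23.30); distance from the point to it = 3.65 mm. The point is not inside any of the regions above, so it lies outside the cross-section (3.65 mm from the nearest boundary).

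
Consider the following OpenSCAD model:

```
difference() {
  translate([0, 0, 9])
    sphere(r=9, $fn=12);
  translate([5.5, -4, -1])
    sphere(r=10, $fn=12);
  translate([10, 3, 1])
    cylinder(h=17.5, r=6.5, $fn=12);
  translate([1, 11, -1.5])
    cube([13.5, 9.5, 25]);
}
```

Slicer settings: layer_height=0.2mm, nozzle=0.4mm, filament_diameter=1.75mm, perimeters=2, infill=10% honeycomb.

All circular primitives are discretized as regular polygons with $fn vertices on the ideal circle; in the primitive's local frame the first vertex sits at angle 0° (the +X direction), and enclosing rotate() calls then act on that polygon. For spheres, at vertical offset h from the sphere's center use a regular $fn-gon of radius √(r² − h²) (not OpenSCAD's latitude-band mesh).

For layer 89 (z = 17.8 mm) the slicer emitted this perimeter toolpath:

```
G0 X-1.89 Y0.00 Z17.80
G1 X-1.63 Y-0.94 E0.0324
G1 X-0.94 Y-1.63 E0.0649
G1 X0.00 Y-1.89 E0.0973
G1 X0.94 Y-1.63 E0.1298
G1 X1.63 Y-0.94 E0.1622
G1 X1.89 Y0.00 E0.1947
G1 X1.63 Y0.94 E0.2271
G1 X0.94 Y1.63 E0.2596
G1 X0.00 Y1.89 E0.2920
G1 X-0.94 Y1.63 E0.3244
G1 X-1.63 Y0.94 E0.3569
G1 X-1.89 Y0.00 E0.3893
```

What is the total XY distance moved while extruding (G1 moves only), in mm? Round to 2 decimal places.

11.71 mm

Sum the Euclidean lengths of each G1 segment: total = 11.71 mm.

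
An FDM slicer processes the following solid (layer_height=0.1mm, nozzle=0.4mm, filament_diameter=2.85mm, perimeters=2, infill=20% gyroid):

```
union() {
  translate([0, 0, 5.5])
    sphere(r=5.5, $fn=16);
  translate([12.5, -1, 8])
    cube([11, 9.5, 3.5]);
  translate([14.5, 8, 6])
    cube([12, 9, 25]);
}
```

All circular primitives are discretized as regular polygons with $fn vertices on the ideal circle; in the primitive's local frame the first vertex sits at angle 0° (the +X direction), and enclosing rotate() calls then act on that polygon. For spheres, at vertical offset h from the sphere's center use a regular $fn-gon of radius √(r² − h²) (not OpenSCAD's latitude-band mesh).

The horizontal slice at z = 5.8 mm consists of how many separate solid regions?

At z = 5.8 mm: the sphere: section is a regular 16-gon, circumradius = √(r²−h²) = √(5.5²−0.3²) = 5.492; the cube at (12.5, -1) does not reach this height (z outside [8, 11.5]); the cube at (14.5, 8) is absent (z outside [6, 31]); Merging all regions: only the r=5.5 sphere is present, so the union is just that shape — 1 connected region. The result has 1 disconnected region.

1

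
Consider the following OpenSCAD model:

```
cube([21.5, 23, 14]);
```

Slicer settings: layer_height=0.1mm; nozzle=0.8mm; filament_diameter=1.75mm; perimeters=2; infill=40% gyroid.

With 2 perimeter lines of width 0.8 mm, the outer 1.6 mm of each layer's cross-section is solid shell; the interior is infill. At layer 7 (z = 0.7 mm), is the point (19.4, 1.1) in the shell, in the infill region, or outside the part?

shell

At z = 0.7 mm: the 21.5×23 cube contributes its full rectangle. Overall, the cross-section is a single solid region. The nearest boundary edge runs (0.00, 0.00)→(21.50, 0.00); distance from the point to it = 1.10 mm. The point is inside the cross-section, 1.10 mm from the nearest boundary — within the 1.6 mm shell band (2 × 0.8).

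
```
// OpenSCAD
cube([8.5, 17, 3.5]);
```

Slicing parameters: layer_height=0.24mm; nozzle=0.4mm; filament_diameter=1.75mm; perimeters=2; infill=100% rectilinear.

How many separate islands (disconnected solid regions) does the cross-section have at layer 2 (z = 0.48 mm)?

At z = 0.48 mm: the cube is present — its section is the full 8.5×17 rectangle. Overall, the cross-section is a single solid region. Island count = 1.

1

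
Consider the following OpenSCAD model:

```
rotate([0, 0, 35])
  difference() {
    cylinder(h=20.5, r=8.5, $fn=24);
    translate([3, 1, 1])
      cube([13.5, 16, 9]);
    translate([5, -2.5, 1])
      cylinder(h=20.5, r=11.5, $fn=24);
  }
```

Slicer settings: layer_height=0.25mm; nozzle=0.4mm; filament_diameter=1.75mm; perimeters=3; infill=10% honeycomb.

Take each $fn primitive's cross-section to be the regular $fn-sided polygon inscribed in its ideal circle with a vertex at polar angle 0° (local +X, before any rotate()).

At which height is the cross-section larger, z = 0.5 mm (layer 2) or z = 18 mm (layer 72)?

Layer 2 (z = 0.5): the r=8.5 cylinder contributes a regular 24-gon of circumradius 8.5 (area = (24/2)·8.500²·sin(360°/24) = 224.40 mm²); the cube at (3, 1) is absent (z outside [1, 10]); the cylinder at (5, -2.5) is absent (z outside [1, 21.5]); After the difference (first − rest): none of the subtracted shapes is present at this height, so the r=8.5 cylinder is unchanged — area = 224.40 mm²; (rotated 35° about Z; rotation is an isometry so areas/perimeters/island counts are preserved). So its area = 224.40 mm². Layer 72 (z = 18): the r=8.5 cylinder contributes a regular 24-gon of circumradius 8.5 (area = (24/2)·8.500²·sin(360°/24) = 224.40 mm²); the cube at (3, 1) is absent (z outside [1, 10]); the r=11.5 cylinder at (5, -2.5) gives a regular 24-gon of circumradius 11.5 (constant along its height) (area = (24/2)·11.500²·sin(360°/24) = 410.75 mm²); Subtracting the remaining from the first: starting from the r=8.5 cylinder (224.40 mm²), the r=11.5 cylinder at (5, -2.5) partially overlaps it — only the 191.07 mm² overlap (of its 410.75 mm²) is removed, clipping the outline — area = 33.33 mm²; (rotated 35° about Z; rotation is an isometry so areas/perimeters/island counts are preserved). So its area = 33.33 mm². Layer 2 is larger (224.40 vs 33.33 mm²).

layer 2 (z = 0.5 mm)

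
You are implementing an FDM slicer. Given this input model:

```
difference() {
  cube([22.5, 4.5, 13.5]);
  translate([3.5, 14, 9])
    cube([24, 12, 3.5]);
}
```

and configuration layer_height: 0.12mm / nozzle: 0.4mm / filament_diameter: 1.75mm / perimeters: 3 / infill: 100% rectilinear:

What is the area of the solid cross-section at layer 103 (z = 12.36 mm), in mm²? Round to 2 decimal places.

At z = 12.36 mm: the cube is present — its section is the full 22.5×4.5 rectangle (area 101.25 mm²); the cube at (3.5, 14) is present — its section is the full 24×12 rectangle (area 288.00 mm²); After the difference (first − rest): starting from the 22.5×4.5 cube (101.25 mm²), the 24×12 cube at (3.5, 14) misses the remaining region (no effect) — area = 101.25 mm². Overall, the cross-section is a single solid region. Net area = 101.25 mm².

101.25 mm²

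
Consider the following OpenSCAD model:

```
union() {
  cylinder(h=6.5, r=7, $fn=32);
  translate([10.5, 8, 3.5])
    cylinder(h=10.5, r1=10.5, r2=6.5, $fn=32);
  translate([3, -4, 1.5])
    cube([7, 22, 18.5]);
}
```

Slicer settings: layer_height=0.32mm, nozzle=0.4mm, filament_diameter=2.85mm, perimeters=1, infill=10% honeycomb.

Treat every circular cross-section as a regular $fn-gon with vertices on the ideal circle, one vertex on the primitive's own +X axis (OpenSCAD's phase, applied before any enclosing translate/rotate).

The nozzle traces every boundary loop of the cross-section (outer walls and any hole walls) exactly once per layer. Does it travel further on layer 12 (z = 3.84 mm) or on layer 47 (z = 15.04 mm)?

Layer 12 (z = 3.84): the r=7 cylinder gives a regular 32-gon of circumradius 7 (constant along its height) (perimeter = 2·32·7.000·sin(180°/32) = 43.91 mm); the cone at (10.5, 8) (r1=10.5→r2=6.5) has section circumradius 10.370 here — a regular 32-gon (perimeter = 2·32·10.370·sin(180°/32) = 65.06 mm); the 7×22 cube at (3, -4) contributes its full rectangle (perimeter 58.00 mm); Taking the union: the regions partially overlap (shared area 171.93 mm²), so the edge portions inside another operand are dropped and the merged outline is re-measured after clipping — boundary = 87.19 mm. So its perimeter = 87.19 mm. Layer 47 (z = 15.04): the cylinder is absent (z outside [0, 6.5]); the cone at (10.5, 8) is not intersected at this z (z outside [3.5, 14]); the cube at (3, -4) (footprint 7×22) is included at this height (perimeter 58.00 mm); Merging all regions: only the 7×22 cube at (3, -4) is present, so the union is just that shape — boundary = 58.00 mm. So its perimeter = 58.00 mm. Layer 12 is larger (87.19 vs 58.00 mm).

layer 12 (z = 3.84 mm)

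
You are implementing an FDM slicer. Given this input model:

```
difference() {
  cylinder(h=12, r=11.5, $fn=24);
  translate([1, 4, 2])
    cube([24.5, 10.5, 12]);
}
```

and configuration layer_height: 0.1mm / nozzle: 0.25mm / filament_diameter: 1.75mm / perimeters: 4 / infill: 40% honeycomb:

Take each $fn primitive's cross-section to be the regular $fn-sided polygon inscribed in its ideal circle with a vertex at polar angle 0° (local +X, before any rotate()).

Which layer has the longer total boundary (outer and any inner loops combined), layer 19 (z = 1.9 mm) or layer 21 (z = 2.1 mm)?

layer 21 (z = 2.1 mm)

Layer 19 (z = 1.9): the cylinder: section is a regular 24-gon, circumradius r=11.5 (perimeter = 2·24·11.500·sin(180°/24) = 72.05 mm); the cube at (1, 4) is not intersected at this z (z outside [2, 14]); Taking the first minus the rest: none of the subtracted shapes is present at this height, so the r=11.5 cylinder is unchanged — boundary = 72.05 mm. So its perimeter = 72.05 mm. Layer 21 (z = 2.1): the r=11.5 cylinder contributes a regular 24-gon of circumradius 11.5 (perimeter = 2·24·11.500·sin(180°/24) = 72.05 mm); the cube at (1, 4) is present — its section is the full 24.5×10.5 rectangle (perimeter 70.00 mm); Subtracting the remaining from the first: starting from the r=11.5 cylinder, the 24.5×10.5 cube at (1, 4) partially overlaps it — only the 50.45 mm² overlap (of its 257.25 mm²) is removed, clipping the outline — boundary = 76.21 mm. So its perimeter = 76.21 mm. Layer 21 is larger (76.21 vs 72.05 mm).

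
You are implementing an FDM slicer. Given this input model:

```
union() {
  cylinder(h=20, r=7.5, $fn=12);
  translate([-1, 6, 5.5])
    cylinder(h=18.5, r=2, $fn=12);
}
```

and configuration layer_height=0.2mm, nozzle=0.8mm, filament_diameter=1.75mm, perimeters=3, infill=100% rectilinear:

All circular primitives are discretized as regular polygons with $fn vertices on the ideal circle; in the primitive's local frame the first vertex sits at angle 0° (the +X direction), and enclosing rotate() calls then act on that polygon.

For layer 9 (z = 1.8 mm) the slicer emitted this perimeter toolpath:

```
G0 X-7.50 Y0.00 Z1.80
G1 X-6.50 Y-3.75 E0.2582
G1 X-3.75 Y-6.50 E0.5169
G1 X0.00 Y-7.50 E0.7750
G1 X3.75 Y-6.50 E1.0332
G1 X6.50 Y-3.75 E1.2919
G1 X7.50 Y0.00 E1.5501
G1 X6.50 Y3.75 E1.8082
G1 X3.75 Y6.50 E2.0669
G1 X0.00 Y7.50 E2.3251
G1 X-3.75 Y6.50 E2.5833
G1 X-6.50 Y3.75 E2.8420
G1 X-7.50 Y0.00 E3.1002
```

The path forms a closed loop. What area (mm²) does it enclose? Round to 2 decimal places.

Apply the shoelace formula to the sequence of (X, Y) vertices; enclosed area = 168.88 mm².

168.88 mm²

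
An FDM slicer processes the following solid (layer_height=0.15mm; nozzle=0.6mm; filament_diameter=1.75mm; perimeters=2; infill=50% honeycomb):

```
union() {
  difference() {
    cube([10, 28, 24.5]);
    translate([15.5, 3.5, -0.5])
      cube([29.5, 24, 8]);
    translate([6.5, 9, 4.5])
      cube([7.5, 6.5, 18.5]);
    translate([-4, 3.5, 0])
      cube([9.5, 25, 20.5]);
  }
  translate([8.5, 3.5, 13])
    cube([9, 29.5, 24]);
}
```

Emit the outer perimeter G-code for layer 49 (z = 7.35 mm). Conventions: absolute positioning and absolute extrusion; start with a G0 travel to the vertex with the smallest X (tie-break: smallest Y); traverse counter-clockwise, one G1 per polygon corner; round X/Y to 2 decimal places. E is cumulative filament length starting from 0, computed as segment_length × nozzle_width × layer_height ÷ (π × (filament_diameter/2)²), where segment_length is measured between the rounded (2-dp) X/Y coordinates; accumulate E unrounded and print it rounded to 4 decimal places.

At z = 7.35 mm: the 10×28 cube contributes its full rectangle; the 29.5×24 cube at (15.5, 3.5) contributes its full rectangle; the cube at (6.5, 9) is present — its section is the full 7.5×6.5 rectangle; the cube at (-4, 3.5) (footprint 9.5×25) is included at this height; After the difference (first − rest): starting from the 10×28 cube, the 29.5×24 cube at (15.5, 3.5) misses the remaining region (no effect); the 7.5×6.5 cube at (6.5, 9) partially overlaps it — only the 22.75 mm² overlap (of its 48.75 mm²) is removed, clipping the outline; the 9.5×25 cube at (-4, 3.5) partially overlaps it — only the 134.75 mm² overlap (of its 237.50 mm²) is removed, clipping the outline — 1 connected region; the cube at (8.5, 3.5) does not reach this height (z outside [13, 37]); Combining (union): only the result so far is present, so the union is just that shape — 1 connected region. The outline is a single polygon with 10 vertices. Extrusion per mm of travel: 0.6 × 0.15 / (π × 0.875²) = 0.037418. Accumulating E over each segment gives final E = 3.1057.

G0 X0.00 Y0.00 Z7.35
G1 X10.00 Y0.00 E0.3742
G1 X10.00 Y9.00 E0.7109
G1 X6.50 Y9.00 E0.8419
G1 X6.50 Y15.50 E1.0851
G1 X10.00 Y15.50 E1.2161
G1 X10.00 Y28.00 E1.6838
G1 X5.50 Y28.00 E1.8522
G1 X5.50 Y3.50 E2.7689
G1 X0.00 Y3.50 E2.9747
G1 X0.00 Y0.00 E3.1057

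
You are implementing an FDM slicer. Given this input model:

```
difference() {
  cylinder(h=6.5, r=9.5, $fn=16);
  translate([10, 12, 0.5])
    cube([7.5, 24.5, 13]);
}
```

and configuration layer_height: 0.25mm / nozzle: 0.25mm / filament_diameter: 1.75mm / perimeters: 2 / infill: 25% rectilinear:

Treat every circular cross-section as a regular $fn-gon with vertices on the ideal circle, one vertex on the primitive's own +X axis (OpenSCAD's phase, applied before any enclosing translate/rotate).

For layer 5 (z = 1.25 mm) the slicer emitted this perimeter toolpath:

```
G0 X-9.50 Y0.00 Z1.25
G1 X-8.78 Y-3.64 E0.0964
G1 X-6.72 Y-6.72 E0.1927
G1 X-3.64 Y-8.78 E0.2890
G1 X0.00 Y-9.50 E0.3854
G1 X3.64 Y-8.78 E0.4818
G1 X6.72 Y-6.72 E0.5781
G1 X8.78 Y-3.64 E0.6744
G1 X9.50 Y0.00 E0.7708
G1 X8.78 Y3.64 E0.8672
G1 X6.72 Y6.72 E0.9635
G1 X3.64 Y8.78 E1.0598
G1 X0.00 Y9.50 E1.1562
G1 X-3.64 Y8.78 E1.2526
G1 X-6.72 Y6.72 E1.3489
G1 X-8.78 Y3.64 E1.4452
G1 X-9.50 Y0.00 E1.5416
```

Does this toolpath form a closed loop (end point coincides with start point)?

yes

Start point (G0): (-9.50, 0.00). End point (last G1): the path returns to the start — closed.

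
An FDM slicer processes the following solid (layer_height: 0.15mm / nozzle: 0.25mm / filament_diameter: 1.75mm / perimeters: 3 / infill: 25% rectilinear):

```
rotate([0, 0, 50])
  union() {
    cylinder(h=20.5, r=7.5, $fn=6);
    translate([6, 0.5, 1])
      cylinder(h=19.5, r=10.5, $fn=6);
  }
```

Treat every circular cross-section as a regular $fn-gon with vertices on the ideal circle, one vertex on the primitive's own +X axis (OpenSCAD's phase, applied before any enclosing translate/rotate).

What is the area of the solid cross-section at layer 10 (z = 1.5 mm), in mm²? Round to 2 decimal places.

325.55 mm²

At z = 1.5 mm: the r=7.5 cylinder contributes a regular 6-gon of circumradius 7.5 (area = (6/2)·7.500²·sin(360°/6) = 146.14 mm²); the cylinder at (6, 0.5): section is a regular 6-gon, circumradius r=10.5 (area = (6/2)·10.500²·sin(360°/6) = 286.44 mm²); Merging all regions: the regions partially overlap — summed areas 432.58 mm² minus the doubly-counted overlap 107.03 mm² gives 325.55 mm² — area = 325.55 mm²; (rotated 50° about Z; rotation is an isometry so areas/perimeters/island counts are preserved). Overall, the cross-section is a single solid region. Net area = 325.55 mm².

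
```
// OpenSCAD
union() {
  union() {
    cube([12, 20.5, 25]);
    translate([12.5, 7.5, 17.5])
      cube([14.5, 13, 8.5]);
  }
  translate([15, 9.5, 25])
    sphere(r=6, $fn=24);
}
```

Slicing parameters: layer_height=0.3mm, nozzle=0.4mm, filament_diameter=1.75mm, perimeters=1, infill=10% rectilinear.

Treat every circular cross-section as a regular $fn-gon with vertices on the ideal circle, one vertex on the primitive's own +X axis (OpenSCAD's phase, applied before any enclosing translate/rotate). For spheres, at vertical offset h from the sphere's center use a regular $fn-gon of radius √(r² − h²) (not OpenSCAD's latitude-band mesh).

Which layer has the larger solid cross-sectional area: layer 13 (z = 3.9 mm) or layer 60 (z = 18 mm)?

Layer 13 (z = 3.9): the cube (footprint 12×20.5) is included at this height (area 246.00 mm²); the cube at (12.5, 7.5) is not intersected at this z (z outside [17.5, 26]); Merging all regions: only the 12×20.5 cube is present, so the union is just that shape — area = 246.00 mm²; the sphere at (15, 9.5) is absent (|z−center|=21.100 > r=6); Taking the union: only that combined region is present, so the union is just that shape — area = 246.00 mm². So its area = 246.00 mm². Layer 60 (z = 18): the cube (footprint 12×20.5) is included at this height (area 246.00 mm²); the cube at (12.5, 7.5) is present — its section is the full 14.5×13 rectangle (area 188.50 mm²); Combining (union): the 2 present regions are separate (no shared area or edge), so areas and boundary lengths simply add and each stays a separate island — area = 434.50 mm²; the sphere at (15, 9.5) does not reach this height (|z−center|=7.000 > r=6); Taking the union: only the result so far is present, so the union is just that shape — area = 434.50 mm². So its area = 434.50 mm². Layer 60 is larger (434.50 vs 246.00 mm²).

layer 60 (z = 18 mm)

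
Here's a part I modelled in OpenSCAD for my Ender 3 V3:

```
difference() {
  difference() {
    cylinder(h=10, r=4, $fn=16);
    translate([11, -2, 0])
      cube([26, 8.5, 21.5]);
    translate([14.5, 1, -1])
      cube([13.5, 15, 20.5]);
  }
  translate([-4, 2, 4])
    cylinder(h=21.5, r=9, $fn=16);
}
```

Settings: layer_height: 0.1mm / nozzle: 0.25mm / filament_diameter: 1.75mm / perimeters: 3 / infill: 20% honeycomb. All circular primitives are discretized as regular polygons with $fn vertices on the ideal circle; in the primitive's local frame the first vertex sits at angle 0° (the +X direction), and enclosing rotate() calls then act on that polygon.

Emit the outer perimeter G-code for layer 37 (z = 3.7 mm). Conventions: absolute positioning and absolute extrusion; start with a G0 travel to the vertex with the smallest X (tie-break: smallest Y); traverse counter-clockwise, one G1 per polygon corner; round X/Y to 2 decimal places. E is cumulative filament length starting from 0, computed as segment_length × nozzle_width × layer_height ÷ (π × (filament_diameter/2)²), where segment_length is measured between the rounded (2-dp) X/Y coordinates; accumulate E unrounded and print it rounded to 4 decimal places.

G0 X-4.00 Y0.00 Z3.70
G1 X-3.70 Y-1.53 E0.0162
G1 X-2.83 Y-2.83 E0.0325
G1 X-1.53 Y-3.70 E0.0487
G1 X0.00 Y-4.00 E0.0649
G1 X1.53 Y-3.70 E0.0811
G1 X2.83 Y-2.83 E0.0974
G1 X3.70 Y-1.53 E0.1137
G1 X4.00 Y0.00 E0.1299
G1 X3.70 Y1.53 E0.1461
G1 X2.83 Y2.83 E0.1623
G1 X1.53 Y3.70 E0.1786
G1 X0.00 Y4.00 E0.1948
G1 X-1.53 Y3.70 E0.2110
G1 X-2.83 Y2.83 E0.2272
G1 X-3.70 Y1.53 E0.2435
G1 X-4.00 Y0.00 E0.2597

At z = 3.7 mm: the r=4 cylinder contributes a regular 16-gon of circumradius 4; the cube at (11, -2) (footprint 26×8.5) is included at this height; the 13.5×15 cube at (14.5, 1) contributes its full rectangle; Taking the first minus the rest: starting from the r=4 cylinder, the 26×8.5 cube at (11, -2) misses the remaining region (no effect); the 13.5×15 cube at (14.5, 1) misses the remaining region (no effect) — 1 connected region; the cylinder at (-4, 2) is absent (z outside [4, 25.5]); Subtracting the remaining from the first: none of the subtracted shapes is present at this height, so that combined region is unchanged — 1 connected region. The outline is a single polygon with 16 vertices. Extrusion per mm of travel: 0.25 × 0.1 / (π × 0.875²) = 0.010394. Accumulating E over each segment gives final E = 0.2597.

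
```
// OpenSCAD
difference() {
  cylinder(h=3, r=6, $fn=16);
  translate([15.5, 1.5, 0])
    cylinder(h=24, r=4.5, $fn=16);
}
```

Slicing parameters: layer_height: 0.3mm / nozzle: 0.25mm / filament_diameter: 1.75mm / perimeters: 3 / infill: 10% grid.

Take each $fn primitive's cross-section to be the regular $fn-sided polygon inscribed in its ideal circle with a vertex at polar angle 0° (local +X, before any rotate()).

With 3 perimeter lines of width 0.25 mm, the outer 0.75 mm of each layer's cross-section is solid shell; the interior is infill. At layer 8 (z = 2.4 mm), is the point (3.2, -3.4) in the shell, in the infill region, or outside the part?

At z = 2.4 mm: the cylinder: section is a regular 16-gon, circumradius r=6; the r=4.5 cylinder at (15.5, 1.5) gives a regular 16-gon of circumradius 4.5 (constant along its height); Taking the first minus the rest: starting from the r=6 cylinder, the r=4.5 cylinder at (15.5, 1.5) misses the remaining region (no effect) — 1 connected region. Overall, the cross-section is a single solid region. The nearest boundary edge runs (4.24, -4.24)→(2.30, -5.54); distance from the point to it = 1.28 mm. The point is inside the cross-section and 1.28 mm from the nearest boundary — more than the 0.75 mm shell width (3 × 0.25), so it's in the infill interior.

infill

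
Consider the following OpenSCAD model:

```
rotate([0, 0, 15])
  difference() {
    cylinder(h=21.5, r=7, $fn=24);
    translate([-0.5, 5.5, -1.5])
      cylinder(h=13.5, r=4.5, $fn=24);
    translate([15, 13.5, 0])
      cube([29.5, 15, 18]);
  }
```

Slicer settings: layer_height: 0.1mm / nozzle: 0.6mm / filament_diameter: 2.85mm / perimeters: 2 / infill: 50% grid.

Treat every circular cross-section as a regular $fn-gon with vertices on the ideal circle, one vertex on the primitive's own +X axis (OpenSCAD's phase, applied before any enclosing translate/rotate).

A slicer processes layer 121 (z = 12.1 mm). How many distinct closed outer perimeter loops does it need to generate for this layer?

At z = 12.1 mm: the r=7 cylinder gives a regular 24-gon of circumradius 7 (constant along its height); the cylinder at (-0.5, 5.5) does not reach this height (z outside [-1.5, 12]); the cube at (15, 13.5) (footprint 29.5×15) is included at this height; Subtracting the remaining from the first: starting from the r=7 cylinder, the 29.5×15 cube at (15, 13.5) misses the remaining region (no effect) — 1 connected region; (rotated 15° about Z; rotation is an isometry so areas/perimeters/island counts are preserved). The result has 1 disconnected region.

1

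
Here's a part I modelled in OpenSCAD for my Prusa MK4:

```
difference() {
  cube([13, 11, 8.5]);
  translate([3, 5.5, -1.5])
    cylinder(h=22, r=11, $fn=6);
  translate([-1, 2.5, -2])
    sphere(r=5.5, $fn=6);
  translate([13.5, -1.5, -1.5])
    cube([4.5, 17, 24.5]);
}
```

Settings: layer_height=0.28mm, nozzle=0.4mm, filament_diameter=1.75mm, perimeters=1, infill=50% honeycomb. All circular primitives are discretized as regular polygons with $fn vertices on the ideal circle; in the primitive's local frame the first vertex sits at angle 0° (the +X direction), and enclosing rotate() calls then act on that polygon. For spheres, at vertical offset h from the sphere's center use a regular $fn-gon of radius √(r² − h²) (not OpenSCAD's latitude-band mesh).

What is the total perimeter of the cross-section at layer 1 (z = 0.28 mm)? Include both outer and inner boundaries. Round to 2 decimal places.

At z = 0.28 mm: the cube (footprint 13×11) is included at this height (perimeter 48.00 mm); the cylinder at (3, 5.5): section is a regular 6-gon, circumradius r=11 (perimeter = 2·6·11.000·sin(180°/6) = 66.00 mm); the sphere at (-1, 2.5): section is a regular 6-gon, circumradius = √(r²−h²) = √(5.5²−2.28²) = 5.005 (perimeter = 2·6·5.005·sin(180°/6) = 30.03 mm); the cube at (13.5, -1.5) (footprint 4.5×17) is included at this height (perimeter 43.00 mm); Subtracting the remaining from the first: starting from the 13×11 cube, the r=11 cylinder at (3, 5.5) partially overlaps it — only the 134.80 mm² overlap (of its 314.37 mm²) is removed, clipping the outline; the r=5.5 sphere at (-1, 2.5) misses the remaining region (no effect); the 4.5×17 cube at (13.5, -1.5) misses the remaining region (no effect) — boundary = 20.59 mm. Overall, the cross-section has 2 separate islands. Total boundary length (outer) = 20.59 mm.

20.59 mm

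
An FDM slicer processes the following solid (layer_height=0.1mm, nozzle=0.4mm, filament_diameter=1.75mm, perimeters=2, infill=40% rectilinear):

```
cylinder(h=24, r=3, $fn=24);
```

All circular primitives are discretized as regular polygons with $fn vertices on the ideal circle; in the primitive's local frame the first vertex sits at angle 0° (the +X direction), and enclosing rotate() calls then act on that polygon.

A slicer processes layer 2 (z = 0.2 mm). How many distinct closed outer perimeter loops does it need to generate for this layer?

At z = 0.2 mm: the cylinder: section is a regular 24-gon, circumradius r=3. The result has 1 disconnected region.

1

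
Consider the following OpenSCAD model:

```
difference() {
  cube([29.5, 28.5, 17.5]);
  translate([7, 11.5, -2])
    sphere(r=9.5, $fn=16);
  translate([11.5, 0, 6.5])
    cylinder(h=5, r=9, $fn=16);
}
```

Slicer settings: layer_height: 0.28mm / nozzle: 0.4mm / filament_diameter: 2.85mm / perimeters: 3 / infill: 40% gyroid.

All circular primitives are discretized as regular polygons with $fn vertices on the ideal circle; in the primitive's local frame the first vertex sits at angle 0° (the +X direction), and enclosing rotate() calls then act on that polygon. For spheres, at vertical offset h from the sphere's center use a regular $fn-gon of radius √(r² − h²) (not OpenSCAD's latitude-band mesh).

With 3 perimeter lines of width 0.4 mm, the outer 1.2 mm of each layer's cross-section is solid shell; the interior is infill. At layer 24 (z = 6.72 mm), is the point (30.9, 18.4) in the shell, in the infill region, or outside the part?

At z = 6.72 mm: the 29.5×28.5 cube contributes its full rectangle; the r=9.5 sphere at (7, 11.5) slices to a regular 16-gon of circumradius 3.770 (√(r²−h²) with h=8.72 from center); the r=9 cylinder at (11.5, 0) gives a regular 16-gon of circumradius 9 (constant along its height); After the difference (first − rest): starting from the 29.5×28.5 cube, the r=9.5 sphere at (7, 11.5) lies wholly inside it (removes its full 43.51 mm² and its 23.53 mm outline becomes a hole wall); the r=9 cylinder at (11.5, 0) partially overlaps it — only the 123.55 mm² overlap (of its 247.98 mm²) is removed, clipping the outline — 1 connected region. Overall, the cross-section is a single solid region. The nearest boundary edge runs (29.50, 28.50)→(29.50, 0.00); distance from the point to it = 1.40 mm. The point is not inside any of the regions above, so it lies outside the cross-section (1.40 mm from the nearest boundary).

outside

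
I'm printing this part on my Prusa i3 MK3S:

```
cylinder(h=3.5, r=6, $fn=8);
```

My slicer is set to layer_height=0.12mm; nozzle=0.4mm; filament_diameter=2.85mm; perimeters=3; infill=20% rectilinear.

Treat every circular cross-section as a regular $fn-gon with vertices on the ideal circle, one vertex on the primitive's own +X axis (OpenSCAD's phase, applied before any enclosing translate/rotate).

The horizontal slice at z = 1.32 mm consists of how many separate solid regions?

At z = 1.32 mm: the r=6 cylinder gives a regular 8-gon of circumradius 6 (constant along its height). The result has 1 disconnected region.

1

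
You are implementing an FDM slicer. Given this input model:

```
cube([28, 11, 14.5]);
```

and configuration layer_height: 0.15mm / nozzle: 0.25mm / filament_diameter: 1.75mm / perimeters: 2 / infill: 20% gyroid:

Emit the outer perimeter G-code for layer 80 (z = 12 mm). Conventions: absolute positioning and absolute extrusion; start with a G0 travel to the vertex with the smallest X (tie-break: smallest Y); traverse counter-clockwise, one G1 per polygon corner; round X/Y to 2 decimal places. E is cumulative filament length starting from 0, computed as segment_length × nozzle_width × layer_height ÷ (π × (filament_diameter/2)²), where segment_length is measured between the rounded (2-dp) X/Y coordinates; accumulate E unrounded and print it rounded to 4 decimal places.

G0 X0.00 Y0.00 Z12.00
G1 X28.00 Y0.00 E0.4365
G1 X28.00 Y11.00 E0.6080
G1 X0.00 Y11.00 E1.0446
G1 X0.00 Y0.00 E1.2161

At z = 12 mm: the cube (footprint 28×11) is included at this height. The outline is a single polygon with 4 vertices. Extrusion per mm of travel: 0.25 × 0.15 / (π × 0.875²) = 0.015591. Accumulating E over each segment gives final E = 1.2161.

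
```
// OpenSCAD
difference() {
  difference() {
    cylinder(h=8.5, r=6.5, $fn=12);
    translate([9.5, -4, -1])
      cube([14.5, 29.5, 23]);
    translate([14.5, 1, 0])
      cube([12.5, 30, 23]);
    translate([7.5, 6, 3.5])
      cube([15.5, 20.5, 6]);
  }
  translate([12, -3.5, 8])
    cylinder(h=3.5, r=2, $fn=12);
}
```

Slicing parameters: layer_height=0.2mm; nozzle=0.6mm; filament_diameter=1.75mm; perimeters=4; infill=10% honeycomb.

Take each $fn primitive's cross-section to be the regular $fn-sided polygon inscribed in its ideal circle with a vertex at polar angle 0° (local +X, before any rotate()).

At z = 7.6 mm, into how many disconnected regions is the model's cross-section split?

At z = 7.6 mm: the cylinder: section is a regular 12-gon, circumradius r=6.5; the cube at (9.5, -4) (footprint 14.5×29.5) is included at this height; the cube at (14.5, 1) (footprint 12.5×30) is included at this height; the cube at (7.5, 6) is present — its section is the full 15.5×20.5 rectangle; Subtracting the remaining from the first: starting from the r=6.5 cylinder, the 14.5×29.5 cube at (9.5, -4) misses the remaining region (no effect); the 12.5×30 cube at (14.5, 1) misses the remaining region (no effect); the 15.5×20.5 cube at (7.5, 6) misses the remaining region (no effect) — 1 connected region; the cylinder at (12, -3.5) is not intersected at this z (z outside [8, 11.5]); After the difference (first − rest): none of the subtracted shapes is present at this height, so the result so far is unchanged — 1 connected region. The result has 1 disconnected region.

1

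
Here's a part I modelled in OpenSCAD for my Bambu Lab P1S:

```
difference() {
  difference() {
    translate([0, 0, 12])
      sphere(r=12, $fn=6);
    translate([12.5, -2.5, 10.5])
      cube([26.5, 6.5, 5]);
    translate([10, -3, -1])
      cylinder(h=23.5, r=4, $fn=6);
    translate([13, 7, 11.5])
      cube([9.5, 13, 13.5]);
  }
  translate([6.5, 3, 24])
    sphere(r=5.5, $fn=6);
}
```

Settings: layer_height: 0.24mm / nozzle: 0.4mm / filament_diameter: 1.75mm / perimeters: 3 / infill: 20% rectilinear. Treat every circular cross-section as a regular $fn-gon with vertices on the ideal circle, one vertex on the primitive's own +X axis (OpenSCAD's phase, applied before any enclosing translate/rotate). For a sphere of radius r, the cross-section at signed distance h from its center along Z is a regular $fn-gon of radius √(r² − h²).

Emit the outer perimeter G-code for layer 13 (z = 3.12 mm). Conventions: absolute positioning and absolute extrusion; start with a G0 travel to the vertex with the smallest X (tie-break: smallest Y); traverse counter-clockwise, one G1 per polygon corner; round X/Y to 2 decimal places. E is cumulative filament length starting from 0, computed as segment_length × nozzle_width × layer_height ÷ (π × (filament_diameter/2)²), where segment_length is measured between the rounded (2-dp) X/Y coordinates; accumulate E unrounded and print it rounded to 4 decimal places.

At z = 3.12 mm: the r=12 sphere slices to a regular 6-gon of circumradius 8.071 (√(r²−h²) with h=8.88 from center); the cube at (12.5, -2.5) does not reach this height (z outside [10.5, 15.5]); the r=4 cylinder at (10, -3) gives a regular 6-gon of circumradius 4 (constant along its height); the cube at (13, 7) is absent (z outside [11.5, 25]); Taking the first minus the rest: starting from the r=12 sphere, the r=4 cylinder at (10, -3) partially overlaps it — only the 1.12 mm² overlap (of its 41.57 mm²) is removed, clipping the outline — 1 connected region; the sphere at (6.5, 3) is not intersected at this z (|z−center|=20.880 > r=5.5); Taking the first minus the rest: none of the subtracted shapes is present at this height, so that combined region is unchanged — 1 connected region. The outline is a single polygon with 8 vertices. Extrusion per mm of travel: 0.4 × 0.24 / (π × 0.875²) = 0.039912. Accumulating E over each segment gives final E = 1.9331.

G0 X-8.07 Y0.00 Z3.12
G1 X-4.04 Y-6.99 E0.3220
G1 X4.04 Y-6.99 E0.6445
G1 X6.17 Y-3.29 E0.8149
G1 X6.00 Y-3.00 E0.8283
G1 X7.90 Y0.29 E0.9800
G1 X4.04 Y6.99 E1.2886
G1 X-4.04 Y6.99 E1.6111
G1 X-8.07 Y0.00 E1.9331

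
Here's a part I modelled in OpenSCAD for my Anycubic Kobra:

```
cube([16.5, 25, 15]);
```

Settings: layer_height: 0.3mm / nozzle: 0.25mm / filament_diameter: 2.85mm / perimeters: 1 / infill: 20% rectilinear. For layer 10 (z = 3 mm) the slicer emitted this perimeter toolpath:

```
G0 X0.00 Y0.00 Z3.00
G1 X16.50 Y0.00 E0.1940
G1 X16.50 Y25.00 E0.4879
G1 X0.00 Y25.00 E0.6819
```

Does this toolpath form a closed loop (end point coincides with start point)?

no

Start point (G0): (0.00, 0.00). End point (last G1): the path does not return to the start — open.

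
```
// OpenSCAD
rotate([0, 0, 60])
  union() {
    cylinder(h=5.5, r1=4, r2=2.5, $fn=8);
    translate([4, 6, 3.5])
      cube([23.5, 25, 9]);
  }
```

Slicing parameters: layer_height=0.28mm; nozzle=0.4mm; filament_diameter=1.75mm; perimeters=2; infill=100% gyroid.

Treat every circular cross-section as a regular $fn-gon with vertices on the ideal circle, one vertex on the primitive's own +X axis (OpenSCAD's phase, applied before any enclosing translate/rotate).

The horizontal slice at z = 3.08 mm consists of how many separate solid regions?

1

At z = 3.08 mm: the cone: at t=0.560 of its height the radius interpolates to r₁+(r₂−r₁)t = 3.160, giving a regular 8-gon of that circumradius; the cube at (4, 6) does not reach this height (z outside [3.5, 12.5]); Taking the union: only the cone is present, so the union is just that shape — 1 connected region; (rotated 60° about Z; rotation is an isometry so areas/perimeters/island counts are preserved). The result has 1 disconnected region.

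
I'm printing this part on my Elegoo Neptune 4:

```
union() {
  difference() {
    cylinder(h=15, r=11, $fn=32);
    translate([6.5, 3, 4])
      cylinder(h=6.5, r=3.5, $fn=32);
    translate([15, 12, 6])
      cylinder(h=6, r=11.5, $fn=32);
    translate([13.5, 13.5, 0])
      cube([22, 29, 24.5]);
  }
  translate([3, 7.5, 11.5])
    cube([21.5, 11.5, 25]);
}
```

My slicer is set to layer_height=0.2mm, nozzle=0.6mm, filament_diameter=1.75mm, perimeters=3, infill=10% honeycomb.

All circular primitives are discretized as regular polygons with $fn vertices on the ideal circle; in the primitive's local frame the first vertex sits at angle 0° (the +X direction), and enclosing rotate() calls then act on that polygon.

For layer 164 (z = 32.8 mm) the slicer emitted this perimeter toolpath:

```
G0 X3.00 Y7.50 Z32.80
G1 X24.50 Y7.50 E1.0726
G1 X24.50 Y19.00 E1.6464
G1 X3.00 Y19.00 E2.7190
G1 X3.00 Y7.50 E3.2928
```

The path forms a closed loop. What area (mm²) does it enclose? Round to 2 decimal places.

247.25 mm²

Apply the shoelace formula to the sequence of (X, Y) vertices; enclosed area = 247.25 mm².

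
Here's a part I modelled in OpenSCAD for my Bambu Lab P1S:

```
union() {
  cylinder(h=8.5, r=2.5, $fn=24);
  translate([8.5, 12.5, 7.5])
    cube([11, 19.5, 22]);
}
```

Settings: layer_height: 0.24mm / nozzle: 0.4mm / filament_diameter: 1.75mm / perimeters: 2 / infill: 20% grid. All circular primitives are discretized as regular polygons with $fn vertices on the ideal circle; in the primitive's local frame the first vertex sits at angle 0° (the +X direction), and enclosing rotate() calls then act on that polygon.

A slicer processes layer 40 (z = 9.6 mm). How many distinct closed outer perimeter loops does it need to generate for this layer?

1

At z = 9.6 mm: the cylinder is absent (z outside [0, 8.5]); the cube at (8.5, 12.5) (footprint 11×19.5) is included at this height; Merging all regions: only the 11×19.5 cube at (8.5, 12.5) is present, so the union is just that shape — 1 connected region. The result has 1 disconnected region.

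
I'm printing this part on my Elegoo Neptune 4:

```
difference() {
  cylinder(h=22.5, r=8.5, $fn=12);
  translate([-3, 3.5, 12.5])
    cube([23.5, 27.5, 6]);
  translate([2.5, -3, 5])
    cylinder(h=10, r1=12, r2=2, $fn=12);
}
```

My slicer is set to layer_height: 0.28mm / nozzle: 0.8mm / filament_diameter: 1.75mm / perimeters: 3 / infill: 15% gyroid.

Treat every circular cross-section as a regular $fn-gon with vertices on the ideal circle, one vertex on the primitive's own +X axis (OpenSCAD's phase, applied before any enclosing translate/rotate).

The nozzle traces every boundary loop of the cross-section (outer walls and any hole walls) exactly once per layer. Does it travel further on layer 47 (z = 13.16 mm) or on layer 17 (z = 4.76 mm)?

Layer 47 (z = 13.16): the cylinder: section is a regular 12-gon, circumradius r=8.5 (perimeter = 2·12·8.500·sin(180°/12) = 52.80 mm); the cube at (-3, 3.5) is present — its section is the full 23.5×27.5 rectangle (perimeter 102.00 mm); the cone at (2.5, -3) contributes a regular 12-gon of circumradius 3.840 (interpolated between r1=12 and r2=2 at t=0.816) (perimeter = 2·12·3.840·sin(180°/12) = 23.85 mm); After the difference (first − rest): starting from the r=8.5 cylinder, the 23.5×27.5 cube at (-3, 3.5) partially overlaps it — only the 39.87 mm² overlap (of its 646.25 mm²) is removed, clipping the outline; the cone at (2.5, -3) lies wholly inside it (removes its full 44.24 mm² and its 23.85 mm outline becomes a hole wall) — boundary (outer + 1 inner loop) = 78.73 mm. So its perimeter = 78.73 mm. Layer 17 (z = 4.76): the r=8.5 cylinder contributes a regular 12-gon of circumradius 8.5 (perimeter = 2·12·8.500·sin(180°/12) = 52.80 mm); the cube at (-3, 3.5) does not reach this height (z outside [12.5, 18.5]); the cone at (2.5, -3) is not intersected at this z (z outside [5, 15]); Taking the first minus the rest: none of the subtracted shapes is present at this height, so the r=8.5 cylinder is unchanged — boundary = 52.80 mm. So its perimeter = 52.80 mm. Layer 47 is larger (78.73 vs 52.80 mm).

layer 47 (z = 13.16 mm)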